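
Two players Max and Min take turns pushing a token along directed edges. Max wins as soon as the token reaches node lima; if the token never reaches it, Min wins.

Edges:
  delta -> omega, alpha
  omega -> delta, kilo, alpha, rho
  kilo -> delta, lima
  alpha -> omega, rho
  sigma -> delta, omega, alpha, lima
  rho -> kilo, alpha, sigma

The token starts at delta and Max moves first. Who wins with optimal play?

Track states (vertex, player-to-move).
A0 = {(lima,Max), (lima,Min)}
A1: add {(kilo,Max), (sigma,Max)}.
A2 = A1; e.g. (delta,Max) stays out. (delta,Max) never enters ⇒ Min avoids the target.

Min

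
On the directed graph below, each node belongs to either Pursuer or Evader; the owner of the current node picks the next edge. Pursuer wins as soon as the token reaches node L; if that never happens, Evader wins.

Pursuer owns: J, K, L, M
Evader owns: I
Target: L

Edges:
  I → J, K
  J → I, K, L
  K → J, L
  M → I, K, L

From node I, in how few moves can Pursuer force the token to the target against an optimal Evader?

2

A0 = {L}
A1: add {J, K, M} — J (Pursuer) has J→L; K (Pursuer) has K→L; M (Pursuer) has M→L.
A2: add {I} — I (Evader): all of {J, K} already in.
A2 = all vertices. Fixed point.
I enters the attractor at level 2, so Pursuer can force the target in 2 moves from there.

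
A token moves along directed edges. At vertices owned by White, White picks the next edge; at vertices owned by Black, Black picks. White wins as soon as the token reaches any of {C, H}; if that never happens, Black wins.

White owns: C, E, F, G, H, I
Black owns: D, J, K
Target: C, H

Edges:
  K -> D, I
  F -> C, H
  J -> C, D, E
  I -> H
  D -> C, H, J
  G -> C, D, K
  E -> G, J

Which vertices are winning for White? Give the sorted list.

C, E, F, G, H, I

A0 = {C, H}
A1: add {F, G, I} — F (White) has F→C; G (White) has G→C; I (White) has I→H.
A2: add {E} — E (White) has E→G.
A3 = A2; e.g. D (Black) can still go to J. Fixed point.
White's winning region = {C, E, F, G, H, I}.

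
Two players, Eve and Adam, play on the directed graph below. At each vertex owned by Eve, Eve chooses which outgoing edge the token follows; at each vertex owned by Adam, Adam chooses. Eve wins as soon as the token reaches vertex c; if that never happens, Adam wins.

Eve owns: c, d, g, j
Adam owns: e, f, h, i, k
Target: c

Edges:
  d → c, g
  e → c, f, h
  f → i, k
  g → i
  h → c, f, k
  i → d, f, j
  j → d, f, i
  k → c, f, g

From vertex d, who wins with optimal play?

A0 = {c}
A1: add {d} — d (Eve) has d→c.
d ∈ A1, so Eve can force the target.

Eve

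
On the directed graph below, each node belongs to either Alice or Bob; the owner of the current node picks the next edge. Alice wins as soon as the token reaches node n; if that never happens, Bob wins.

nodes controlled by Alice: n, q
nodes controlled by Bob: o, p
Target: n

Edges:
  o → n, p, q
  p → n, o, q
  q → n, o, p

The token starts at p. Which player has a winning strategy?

A0 = {n}
A1: add {q} — q (Alice) has q→n.
A2 = A1; e.g. o (Bob) can still go to p. Fixed point.
p never enters the attractor, so Bob can avoid the target forever.

Bob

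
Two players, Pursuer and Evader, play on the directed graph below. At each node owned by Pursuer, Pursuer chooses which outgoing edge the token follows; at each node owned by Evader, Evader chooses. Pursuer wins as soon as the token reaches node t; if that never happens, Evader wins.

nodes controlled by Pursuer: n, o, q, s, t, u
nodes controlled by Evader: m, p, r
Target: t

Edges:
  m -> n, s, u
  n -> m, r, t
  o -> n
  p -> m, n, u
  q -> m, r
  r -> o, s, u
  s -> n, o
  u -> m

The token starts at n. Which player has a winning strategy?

Pursuer

A0 = {t}
A1: add {n} — n (Pursuer) has n→t.
n ∈ A1, so Pursuer can force the target.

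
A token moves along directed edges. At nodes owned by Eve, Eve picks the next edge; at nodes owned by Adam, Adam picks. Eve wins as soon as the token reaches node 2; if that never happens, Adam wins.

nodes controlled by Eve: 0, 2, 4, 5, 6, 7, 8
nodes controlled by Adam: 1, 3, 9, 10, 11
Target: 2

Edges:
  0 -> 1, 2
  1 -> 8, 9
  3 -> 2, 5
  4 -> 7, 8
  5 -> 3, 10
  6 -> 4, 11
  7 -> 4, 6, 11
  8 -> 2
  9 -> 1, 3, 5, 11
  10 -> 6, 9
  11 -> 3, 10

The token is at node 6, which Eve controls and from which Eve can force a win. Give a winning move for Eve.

A0 = {2}
A1: add {0, 8} — 0 (Eve) has 0→2; 8 (Eve) has 8→2.
A2: add {4} — 4 (Eve) has 4→8.
A3: add {6, 7} — 6 (Eve) has 6→4; 7 (Eve) has 7→4.
A4 = A3; e.g. 1 (Adam) can still go to 9. Fixed point.
From 6, successor 4 is in the attractor (rank 2); the other successor 11 is not.

4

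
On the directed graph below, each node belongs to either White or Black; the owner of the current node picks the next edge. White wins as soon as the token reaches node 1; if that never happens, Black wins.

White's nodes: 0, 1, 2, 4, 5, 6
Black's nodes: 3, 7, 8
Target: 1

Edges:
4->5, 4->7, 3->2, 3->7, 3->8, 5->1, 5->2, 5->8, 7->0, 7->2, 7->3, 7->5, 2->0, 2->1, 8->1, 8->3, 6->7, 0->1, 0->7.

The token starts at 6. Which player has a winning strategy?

Black

A0 = {1}
A1: add {0, 2, 5} — 0 (White) has 0→1; 2 (White) has 2→1; 5 (White) has 5→1.
A2: add {4} — 4 (White) has 4→5.
A3 = A2; e.g. 3 (Black) can still go to 7. Fixed point.
6 never enters the attractor, so Black can avoid the target forever.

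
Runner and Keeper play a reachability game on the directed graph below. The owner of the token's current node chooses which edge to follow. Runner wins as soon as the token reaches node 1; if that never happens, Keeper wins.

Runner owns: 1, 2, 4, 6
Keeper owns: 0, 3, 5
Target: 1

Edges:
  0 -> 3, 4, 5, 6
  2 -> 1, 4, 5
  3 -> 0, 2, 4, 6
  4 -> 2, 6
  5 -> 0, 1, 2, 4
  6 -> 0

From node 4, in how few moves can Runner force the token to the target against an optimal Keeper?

2

A0 = {1}
A1: add {2} — 2 (Runner) has 2→1.
A2: add {4} — 4 (Runner) has 4→2.
A3 = A2; e.g. 0 (Keeper) can still go to 3. Fixed point.
4 enters the attractor at level 2, so Runner can force the target in 2 moves from there.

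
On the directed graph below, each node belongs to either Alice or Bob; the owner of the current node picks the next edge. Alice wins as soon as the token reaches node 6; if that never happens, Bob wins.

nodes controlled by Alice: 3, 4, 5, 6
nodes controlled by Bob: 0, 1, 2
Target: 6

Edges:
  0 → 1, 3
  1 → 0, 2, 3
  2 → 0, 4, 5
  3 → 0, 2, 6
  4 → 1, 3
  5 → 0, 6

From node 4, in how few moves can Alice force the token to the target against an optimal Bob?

2

A0 = {6}
A1: add {3, 5} — 3 (Alice) has 3→6; 5 (Alice) has 5→6.
A2: add {4} — 4 (Alice) has 4→3.
A3 = A2; e.g. 0 (Bob) can still go to 1. Fixed point.
4 enters the attractor at level 2, so Alice can force the target in 2 moves from there.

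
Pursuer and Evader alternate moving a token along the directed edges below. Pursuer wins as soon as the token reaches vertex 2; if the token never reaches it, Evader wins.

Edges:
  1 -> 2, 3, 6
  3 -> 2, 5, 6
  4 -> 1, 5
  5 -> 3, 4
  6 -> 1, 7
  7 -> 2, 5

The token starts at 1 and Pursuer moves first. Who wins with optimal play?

Track states (vertex, player-to-move).
A0 = {(2,Pursuer), (2,Evader)}
A1: add {(1,Pursuer), (3,Pursuer), (7,Pursuer)}.
(1,Pursuer) ∈ A1 ⇒ Pursuer forces the target.

Pursuer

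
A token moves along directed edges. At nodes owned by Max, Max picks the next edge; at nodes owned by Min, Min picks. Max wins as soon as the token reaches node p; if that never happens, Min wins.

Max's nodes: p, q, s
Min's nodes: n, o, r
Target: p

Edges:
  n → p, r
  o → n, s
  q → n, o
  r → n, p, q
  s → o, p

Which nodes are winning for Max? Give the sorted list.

A0 = {p}
A1: add {s} — s (Max) has s→p.
A2 = A1; e.g. n (Min) can still go to r. Fixed point.
Max's winning region = {p, s}.

p, s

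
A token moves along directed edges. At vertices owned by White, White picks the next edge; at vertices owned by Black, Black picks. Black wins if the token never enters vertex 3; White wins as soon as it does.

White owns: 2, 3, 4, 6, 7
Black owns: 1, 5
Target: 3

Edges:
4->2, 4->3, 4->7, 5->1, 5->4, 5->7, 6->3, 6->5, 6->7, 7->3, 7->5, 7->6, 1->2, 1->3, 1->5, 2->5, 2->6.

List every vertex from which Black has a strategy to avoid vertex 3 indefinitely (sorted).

A0 = {3}
A1: add {4, 6, 7} — 4 (White) has 4→3; 6 (White) has 6→3; 7 (White) has 7→3.
A2: add {2} — 2 (White) has 2→6.
A3 = A2; e.g. 1 (Black) can still go to 5. Fixed point.
White's attractor = {2, 3, 4, 6, 7}; Black avoids the target exactly from the complement.

1, 5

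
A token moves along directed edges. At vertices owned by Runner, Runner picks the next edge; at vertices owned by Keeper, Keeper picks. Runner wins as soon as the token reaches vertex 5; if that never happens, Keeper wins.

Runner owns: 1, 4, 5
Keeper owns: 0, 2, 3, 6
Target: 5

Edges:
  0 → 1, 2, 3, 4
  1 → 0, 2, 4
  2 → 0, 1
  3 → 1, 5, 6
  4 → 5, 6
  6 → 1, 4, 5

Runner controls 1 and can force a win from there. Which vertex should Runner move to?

4

A0 = {5}
A1: add {4} — 4 (Runner) has 4→5.
A2: add {1} — 1 (Runner) has 1→4.
A3: add {6} — 6 (Keeper): all of {1, 4, 5} already in.
A4: add {3} — 3 (Keeper): all of {1, 5, 6} already in.
A5 = A4; e.g. 0 (Keeper) can still go to 2. Fixed point.
From 1, successor 4 is in the attractor (rank 1); the other successors 0, 2 are not.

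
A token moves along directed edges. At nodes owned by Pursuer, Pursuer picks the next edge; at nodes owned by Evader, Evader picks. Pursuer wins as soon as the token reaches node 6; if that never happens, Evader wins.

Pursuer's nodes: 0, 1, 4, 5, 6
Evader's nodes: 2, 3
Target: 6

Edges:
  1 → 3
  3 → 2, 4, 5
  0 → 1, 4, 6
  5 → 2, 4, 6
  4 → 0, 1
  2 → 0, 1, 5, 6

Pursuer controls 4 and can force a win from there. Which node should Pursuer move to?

0

A0 = {6}
A1: add {0, 5} — 0 (Pursuer) has 0→6; 5 (Pursuer) has 5→6.
A2: add {4} — 4 (Pursuer) has 4→0.
A3 = A2; e.g. 1 (Pursuer) has no edge into A2. Fixed point.
From 4, successor 0 is in the attractor (rank 1); the other successor 1 is not.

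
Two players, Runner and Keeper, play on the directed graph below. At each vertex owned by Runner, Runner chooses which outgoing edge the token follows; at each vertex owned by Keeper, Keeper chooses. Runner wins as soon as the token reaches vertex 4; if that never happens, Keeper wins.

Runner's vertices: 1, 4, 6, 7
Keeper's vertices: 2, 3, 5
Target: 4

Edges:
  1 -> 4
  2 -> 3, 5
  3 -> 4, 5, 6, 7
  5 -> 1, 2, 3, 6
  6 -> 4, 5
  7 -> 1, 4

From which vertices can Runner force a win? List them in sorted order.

1, 4, 6, 7

A0 = {4}
A1: add {1, 6, 7} — 1 (Runner) has 1→4; 6 (Runner) has 6→4; 7 (Runner) has 7→4.
A2 = A1; e.g. 2 (Keeper) can still go to 3. Fixed point.
Runner's winning region = {1, 4, 6, 7}.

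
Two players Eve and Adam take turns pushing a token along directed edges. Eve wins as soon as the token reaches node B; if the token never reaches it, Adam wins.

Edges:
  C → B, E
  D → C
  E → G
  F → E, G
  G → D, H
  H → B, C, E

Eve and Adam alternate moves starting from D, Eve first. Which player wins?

Adam

Track states (vertex, player-to-move).
A0 = {(B,Eve), (B,Adam)}
A1: add {(C,Eve), (H,Eve)}.
A2: add {(D,Adam)}.
A3: add {(G,Eve)}.
A4: add {(E,Adam)}.
A5: add {(F,Eve)}.
A6 = A5; e.g. (C,Adam) stays out. (D,Eve) never enters ⇒ Adam avoids the target.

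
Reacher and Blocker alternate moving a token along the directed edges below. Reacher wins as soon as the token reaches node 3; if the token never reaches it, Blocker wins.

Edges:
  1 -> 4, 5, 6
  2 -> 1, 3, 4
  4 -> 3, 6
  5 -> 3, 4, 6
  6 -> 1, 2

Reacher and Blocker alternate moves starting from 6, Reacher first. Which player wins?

Blocker

Track states (vertex, player-to-move).
A0 = {(3,Reacher), (3,Blocker)}
A1: add {(2,Reacher), (4,Reacher), (5,Reacher)}.
A2 = A1; e.g. (1,Reacher) stays out. (6,Reacher) never enters ⇒ Blocker avoids the target.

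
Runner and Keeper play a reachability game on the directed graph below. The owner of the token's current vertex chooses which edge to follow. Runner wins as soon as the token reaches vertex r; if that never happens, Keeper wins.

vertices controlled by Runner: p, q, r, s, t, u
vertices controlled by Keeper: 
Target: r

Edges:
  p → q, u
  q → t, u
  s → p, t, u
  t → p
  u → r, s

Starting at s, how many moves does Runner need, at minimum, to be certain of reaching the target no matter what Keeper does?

A0 = {r}
A1: add {u} — u (Runner) has u→r.
A2: add {p, q, s} — p (Runner) has p→u; q (Runner) has q→u; s (Runner) has s→u.
s enters the attractor at level 2, so Runner can force the target in 2 moves from there.

2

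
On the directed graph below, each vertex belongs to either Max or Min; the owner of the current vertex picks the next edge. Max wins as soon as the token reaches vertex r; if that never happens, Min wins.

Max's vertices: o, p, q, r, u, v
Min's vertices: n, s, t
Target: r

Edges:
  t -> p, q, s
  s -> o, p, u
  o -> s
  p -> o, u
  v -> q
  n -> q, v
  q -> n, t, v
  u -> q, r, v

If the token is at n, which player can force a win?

Min

A0 = {r}
A1: add {u} — u (Max) has u→r.
A2: add {p} — p (Max) has p→u.
A3 = A2; e.g. n (Min) can still go to q. Fixed point.
n never enters the attractor, so Min can avoid the target forever.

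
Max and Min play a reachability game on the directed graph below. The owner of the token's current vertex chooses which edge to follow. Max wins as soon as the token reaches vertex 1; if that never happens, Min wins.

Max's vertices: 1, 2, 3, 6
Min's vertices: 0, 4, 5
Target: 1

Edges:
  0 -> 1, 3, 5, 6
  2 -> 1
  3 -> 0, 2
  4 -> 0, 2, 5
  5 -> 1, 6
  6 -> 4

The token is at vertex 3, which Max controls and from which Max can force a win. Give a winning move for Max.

A0 = {1}
A1: add {2} — 2 (Max) has 2→1.
A2: add {3} — 3 (Max) has 3→2.
A3 = A2; e.g. 0 (Min) can still go to 5. Fixed point.
From 3, successor 2 is in the attractor (rank 1); the other successor 0 is not.

2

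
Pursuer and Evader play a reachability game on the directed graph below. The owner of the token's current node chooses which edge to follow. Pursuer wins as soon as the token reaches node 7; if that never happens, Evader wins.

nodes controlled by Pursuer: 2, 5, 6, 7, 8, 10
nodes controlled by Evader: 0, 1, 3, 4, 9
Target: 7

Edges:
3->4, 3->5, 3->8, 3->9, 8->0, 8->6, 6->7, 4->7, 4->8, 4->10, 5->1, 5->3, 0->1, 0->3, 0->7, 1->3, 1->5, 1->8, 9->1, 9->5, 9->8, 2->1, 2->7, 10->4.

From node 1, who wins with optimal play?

Evader

A0 = {7}
A1: add {2, 6} — 2 (Pursuer) has 2→7; 6 (Pursuer) has 6→7.
A2: add {8} — 8 (Pursuer) has 8→6.
A3 = A2; e.g. 0 (Evader) can still go to 1. Fixed point.
1 never enters the attractor, so Evader can avoid the target forever.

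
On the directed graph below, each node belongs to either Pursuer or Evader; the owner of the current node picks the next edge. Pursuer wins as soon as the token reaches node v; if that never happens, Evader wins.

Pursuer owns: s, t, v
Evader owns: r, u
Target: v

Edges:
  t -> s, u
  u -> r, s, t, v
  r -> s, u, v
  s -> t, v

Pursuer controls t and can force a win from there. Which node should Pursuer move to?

s

A0 = {v}
A1: add {s} — s (Pursuer) has s→v.
A2: add {t} — t (Pursuer) has t→s.
A3 = A2; e.g. r (Evader) can still go to u. Fixed point.
From t, successor s is in the attractor (rank 1); the other successor u is not.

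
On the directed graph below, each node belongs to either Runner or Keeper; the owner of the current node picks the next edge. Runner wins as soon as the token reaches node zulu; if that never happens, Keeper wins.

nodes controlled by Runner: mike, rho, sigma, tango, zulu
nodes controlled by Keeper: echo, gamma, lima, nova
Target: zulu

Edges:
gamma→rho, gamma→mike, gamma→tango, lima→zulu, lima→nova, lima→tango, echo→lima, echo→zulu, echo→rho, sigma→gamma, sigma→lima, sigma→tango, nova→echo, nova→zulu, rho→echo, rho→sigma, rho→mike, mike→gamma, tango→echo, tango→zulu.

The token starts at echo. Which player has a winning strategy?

Keeper

A0 = {zulu}
A1: add {tango} — tango (Runner) has tango→zulu.
A2: add {sigma} — sigma (Runner) has sigma→tango.
A3: add {rho} — rho (Runner) has rho→sigma.
A4 = A3; e.g. gamma (Keeper) can still go to mike. Fixed point.
echo never enters the attractor, so Keeper can avoid the target forever.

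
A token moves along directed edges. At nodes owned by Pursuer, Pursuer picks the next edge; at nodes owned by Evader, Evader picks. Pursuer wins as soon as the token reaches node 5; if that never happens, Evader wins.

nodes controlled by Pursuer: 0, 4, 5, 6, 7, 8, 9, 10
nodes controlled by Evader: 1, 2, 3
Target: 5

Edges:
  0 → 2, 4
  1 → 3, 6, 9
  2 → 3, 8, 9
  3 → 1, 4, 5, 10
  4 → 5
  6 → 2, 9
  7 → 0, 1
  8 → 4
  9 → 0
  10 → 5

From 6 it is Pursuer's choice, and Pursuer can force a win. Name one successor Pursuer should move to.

9

A0 = {5}
A1: add {4, 10} — 4 (Pursuer) has 4→5; 10 (Pursuer) has 10→5.
A2: add {0, 8} — 0 (Pursuer) has 0→4; 8 (Pursuer) has 8→4.
A3: add {7, 9} — 7 (Pursuer) has 7→0; 9 (Pursuer) has 9→0.
A4: add {6} — 6 (Pursuer) has 6→9.
A5 = A4; e.g. 1 (Evader) can still go to 3. Fixed point.
From 6, successor 9 is in the attractor (rank 3); the other successor 2 is not.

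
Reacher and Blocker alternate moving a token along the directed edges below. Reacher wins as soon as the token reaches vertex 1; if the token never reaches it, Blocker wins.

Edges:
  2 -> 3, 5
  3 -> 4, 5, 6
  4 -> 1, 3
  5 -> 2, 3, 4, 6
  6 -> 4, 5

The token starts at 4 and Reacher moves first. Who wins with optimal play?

Track states (vertex, player-to-move).
A0 = {(1,Reacher), (1,Blocker)}
A1: add {(4,Reacher)}.
(4,Reacher) ∈ A1 ⇒ Reacher forces the target.

Reacher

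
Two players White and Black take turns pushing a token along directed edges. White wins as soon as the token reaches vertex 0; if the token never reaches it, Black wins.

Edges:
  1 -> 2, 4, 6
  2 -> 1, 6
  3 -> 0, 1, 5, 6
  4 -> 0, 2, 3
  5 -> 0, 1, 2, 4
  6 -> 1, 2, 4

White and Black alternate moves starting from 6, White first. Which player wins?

Black

Track states (vertex, player-to-move).
A0 = {(0,White), (0,Black)}
A1: add {(3,White), (4,White), (5,White)}.
A2 = A1; e.g. (1,White) stays out. (6,White) never enters ⇒ Black avoids the target.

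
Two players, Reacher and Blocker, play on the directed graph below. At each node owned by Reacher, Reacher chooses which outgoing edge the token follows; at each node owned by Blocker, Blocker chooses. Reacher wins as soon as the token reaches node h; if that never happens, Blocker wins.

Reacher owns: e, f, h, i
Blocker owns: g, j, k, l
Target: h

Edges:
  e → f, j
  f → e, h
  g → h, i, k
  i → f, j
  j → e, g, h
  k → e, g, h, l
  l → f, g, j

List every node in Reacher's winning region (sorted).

A0 = {h}
A1: add {f} — f (Reacher) has f→h.
A2: add {e, i} — e (Reacher) has e→f; i (Reacher) has i→f.
A3 = A2; e.g. g (Blocker) can still go to k. Fixed point.
Reacher's winning region = {e, f, h, i}.

e, f, h, i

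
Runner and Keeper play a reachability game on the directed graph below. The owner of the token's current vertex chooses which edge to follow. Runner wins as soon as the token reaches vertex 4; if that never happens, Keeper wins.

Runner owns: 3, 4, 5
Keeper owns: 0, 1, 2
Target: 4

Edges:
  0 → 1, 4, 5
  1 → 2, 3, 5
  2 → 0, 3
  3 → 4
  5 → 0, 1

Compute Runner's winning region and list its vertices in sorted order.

3, 4

A0 = {4}
A1: add {3} — 3 (Runner) has 3→4.
A2 = A1; e.g. 0 (Keeper) can still go to 1. Fixed point.
Runner's winning region = {3, 4}.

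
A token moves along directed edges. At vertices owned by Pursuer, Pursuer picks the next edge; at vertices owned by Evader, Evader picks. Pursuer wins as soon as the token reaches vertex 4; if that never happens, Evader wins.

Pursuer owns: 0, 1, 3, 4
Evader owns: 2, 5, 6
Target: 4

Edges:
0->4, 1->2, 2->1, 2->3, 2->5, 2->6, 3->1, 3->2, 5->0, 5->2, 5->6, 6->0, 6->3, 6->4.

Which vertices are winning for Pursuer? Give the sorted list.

A0 = {4}
A1: add {0} — 0 (Pursuer) has 0→4.
A2 = A1; e.g. 1 (Pursuer) has no edge into A1. Fixed point.
Pursuer's winning region = {0, 4}.

0, 4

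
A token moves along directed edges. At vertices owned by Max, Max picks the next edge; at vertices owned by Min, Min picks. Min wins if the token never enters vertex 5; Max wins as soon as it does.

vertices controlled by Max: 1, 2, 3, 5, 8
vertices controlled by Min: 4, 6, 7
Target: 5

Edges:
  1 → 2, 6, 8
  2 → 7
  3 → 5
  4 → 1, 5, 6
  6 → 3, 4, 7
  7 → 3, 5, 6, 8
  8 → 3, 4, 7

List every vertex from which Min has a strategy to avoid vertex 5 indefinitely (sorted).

2, 4, 6, 7

A0 = {5}
A1: add {3} — 3 (Max) has 3→5.
A2: add {8} — 8 (Max) has 8→3.
A3: add {1} — 1 (Max) has 1→8.
A4 = A3; e.g. 2 (Max) has no edge into A3. Fixed point.
Max's attractor = {1, 3, 5, 8}; Min avoids the target exactly from the complement.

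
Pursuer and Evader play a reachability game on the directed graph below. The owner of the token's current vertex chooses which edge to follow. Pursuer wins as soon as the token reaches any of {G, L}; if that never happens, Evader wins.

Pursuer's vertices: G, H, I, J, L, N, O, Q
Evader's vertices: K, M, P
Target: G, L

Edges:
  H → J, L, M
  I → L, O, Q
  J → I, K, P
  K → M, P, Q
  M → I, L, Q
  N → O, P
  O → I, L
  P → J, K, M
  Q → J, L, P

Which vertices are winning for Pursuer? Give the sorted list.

A0 = {G, L}
A1: add {H, I, O, Q} — H (Pursuer) has H→L; I (Pursuer) has I→L; O (Pursuer) has O→L; Q (Pursuer) has Q→L.
A2: add {J, M, N} — J (Pursuer) has J→I; M (Evader): all of {I, L, Q} already in; N (Pursuer) has N→O.
A3 = A2; e.g. K (Evader) can still go to P. Fixed point.
Pursuer's winning region = {G, H, I, J, L, M, N, O, Q}.

G, H, I, J, L, M, N, O, Q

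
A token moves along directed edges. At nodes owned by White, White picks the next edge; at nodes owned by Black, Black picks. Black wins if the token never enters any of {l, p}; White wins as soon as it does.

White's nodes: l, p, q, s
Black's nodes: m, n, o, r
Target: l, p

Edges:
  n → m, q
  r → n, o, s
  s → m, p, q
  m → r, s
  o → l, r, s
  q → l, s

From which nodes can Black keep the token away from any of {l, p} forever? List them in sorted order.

A0 = {l, p}
A1: add {q, s} — q (White) has q→l; s (White) has s→p.
A2 = A1; e.g. m (Black) can still go to r. Fixed point.
White's attractor = {l, p, q, s}; Black avoids the target exactly from the complement.

m, n, o, r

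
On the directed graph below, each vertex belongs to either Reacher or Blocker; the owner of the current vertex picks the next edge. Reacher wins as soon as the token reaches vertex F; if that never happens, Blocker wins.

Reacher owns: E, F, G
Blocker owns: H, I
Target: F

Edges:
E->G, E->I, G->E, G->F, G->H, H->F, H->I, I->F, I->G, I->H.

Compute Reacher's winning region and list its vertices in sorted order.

E, F, G

A0 = {F}
A1: add {G} — G (Reacher) has G→F.
A2: add {E} — E (Reacher) has E→G.
A3 = A2; e.g. H (Blocker) can still go to I. Fixed point.
Reacher's winning region = {E, F, G}.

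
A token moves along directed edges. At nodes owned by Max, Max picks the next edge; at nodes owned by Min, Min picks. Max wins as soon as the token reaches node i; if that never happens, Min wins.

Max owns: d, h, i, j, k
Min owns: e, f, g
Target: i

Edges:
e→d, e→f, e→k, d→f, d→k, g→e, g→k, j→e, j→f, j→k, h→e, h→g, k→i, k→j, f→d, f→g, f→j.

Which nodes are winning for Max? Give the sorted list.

A0 = {i}
A1: add {k} — k (Max) has k→i.
A2: add {d, j} — d (Max) has d→k; j (Max) has j→k.
A3 = A2; e.g. e (Min) can still go to f. Fixed point.
Max's winning region = {d, i, j, k}.

d, i, j, k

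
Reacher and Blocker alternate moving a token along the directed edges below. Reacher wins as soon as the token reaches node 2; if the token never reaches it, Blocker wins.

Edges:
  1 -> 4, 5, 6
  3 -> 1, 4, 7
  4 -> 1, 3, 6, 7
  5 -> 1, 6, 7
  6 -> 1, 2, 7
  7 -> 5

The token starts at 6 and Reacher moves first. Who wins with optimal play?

Reacher

Track states (vertex, player-to-move).
A0 = {(2,Reacher), (2,Blocker)}
A1: add {(6,Reacher)}.
(6,Reacher) ∈ A1 ⇒ Reacher forces the target.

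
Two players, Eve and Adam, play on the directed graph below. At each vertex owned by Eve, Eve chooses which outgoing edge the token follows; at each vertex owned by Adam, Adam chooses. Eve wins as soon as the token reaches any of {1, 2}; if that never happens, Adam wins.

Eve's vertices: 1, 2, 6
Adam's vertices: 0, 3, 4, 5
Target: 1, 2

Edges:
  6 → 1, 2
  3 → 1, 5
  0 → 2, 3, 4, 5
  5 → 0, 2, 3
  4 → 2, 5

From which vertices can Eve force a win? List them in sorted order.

1, 2, 6

A0 = {1, 2}
A1: add {6} — 6 (Eve) has 6→1.
A2 = A1; e.g. 0 (Adam) can still go to 3. Fixed point.
Eve's winning region = {1, 2, 6}.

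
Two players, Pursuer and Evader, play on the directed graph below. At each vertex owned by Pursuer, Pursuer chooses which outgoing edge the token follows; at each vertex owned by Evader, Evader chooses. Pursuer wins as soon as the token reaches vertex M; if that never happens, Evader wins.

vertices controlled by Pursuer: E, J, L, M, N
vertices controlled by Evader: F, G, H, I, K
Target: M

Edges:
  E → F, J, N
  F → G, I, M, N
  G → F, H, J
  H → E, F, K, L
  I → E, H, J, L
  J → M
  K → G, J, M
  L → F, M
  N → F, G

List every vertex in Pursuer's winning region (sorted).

A0 = {M}
A1: add {J, L} — J (Pursuer) has J→M; L (Pursuer) has L→M.
A2: add {E} — E (Pursuer) has E→J.
A3 = A2; e.g. F (Evader) can still go to G. Fixed point.
Pursuer's winning region = {E, J, L, M}.

E, J, L, M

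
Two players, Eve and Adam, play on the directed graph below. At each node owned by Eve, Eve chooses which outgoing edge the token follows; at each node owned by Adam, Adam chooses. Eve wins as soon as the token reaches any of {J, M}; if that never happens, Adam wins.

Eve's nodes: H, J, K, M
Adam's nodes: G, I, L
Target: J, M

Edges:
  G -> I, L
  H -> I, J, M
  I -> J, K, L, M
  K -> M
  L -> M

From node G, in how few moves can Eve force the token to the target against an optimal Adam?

A0 = {J, M}
A1: add {H, K, L} — H (Eve) has H→J; K (Eve) has K→M; L (Adam): all of {M} already in.
A2: add {I} — I (Adam): all of {J, K, L, M} already in.
A3: add {G} — G (Adam): all of {I, L} already in.
A3 = all vertices. Fixed point.
G enters the attractor at level 3, so Eve can force the target in 3 moves from there.

3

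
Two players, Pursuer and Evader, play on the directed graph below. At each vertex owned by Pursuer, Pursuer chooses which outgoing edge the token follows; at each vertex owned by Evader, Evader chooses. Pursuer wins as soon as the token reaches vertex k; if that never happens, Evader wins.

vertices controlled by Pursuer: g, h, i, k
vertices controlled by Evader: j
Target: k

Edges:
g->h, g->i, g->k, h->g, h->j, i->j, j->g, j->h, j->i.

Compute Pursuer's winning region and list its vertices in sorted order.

g, h, k

A0 = {k}
A1: add {g} — g (Pursuer) has g→k.
A2: add {h} — h (Pursuer) has h→g.
A3 = A2; e.g. i (Pursuer) has no edge into A2. Fixed point.
Pursuer's winning region = {g, h, k}.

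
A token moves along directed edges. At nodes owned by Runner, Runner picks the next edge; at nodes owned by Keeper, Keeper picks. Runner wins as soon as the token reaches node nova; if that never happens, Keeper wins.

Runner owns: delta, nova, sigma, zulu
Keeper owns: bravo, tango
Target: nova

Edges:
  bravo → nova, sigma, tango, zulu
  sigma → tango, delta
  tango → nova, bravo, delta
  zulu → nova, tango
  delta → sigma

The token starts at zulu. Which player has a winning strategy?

Runner

A0 = {nova}
A1: add {zulu} — zulu (Runner) has zulu→nova.
A2 = A1; e.g. bravo (Keeper) can still go to sigma. Fixed point.
zulu ∈ A1, so Runner can force the target.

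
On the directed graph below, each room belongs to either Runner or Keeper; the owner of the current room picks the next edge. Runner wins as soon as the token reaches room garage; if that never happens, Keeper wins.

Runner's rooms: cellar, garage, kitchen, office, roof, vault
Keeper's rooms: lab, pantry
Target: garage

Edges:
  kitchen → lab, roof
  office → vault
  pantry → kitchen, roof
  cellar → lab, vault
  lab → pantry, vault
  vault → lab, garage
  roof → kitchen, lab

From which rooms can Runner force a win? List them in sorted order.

A0 = {garage}
A1: add {vault} — vault (Runner) has vault→garage.
A2: add {cellar, office} — office (Runner) has office→vault; cellar (Runner) has cellar→vault.
A3 = A2; e.g. kitchen (Runner) has no edge into A2. Fixed point.
Runner's winning region = {cellar, garage, office, vault}.

cellar, garage, office, vault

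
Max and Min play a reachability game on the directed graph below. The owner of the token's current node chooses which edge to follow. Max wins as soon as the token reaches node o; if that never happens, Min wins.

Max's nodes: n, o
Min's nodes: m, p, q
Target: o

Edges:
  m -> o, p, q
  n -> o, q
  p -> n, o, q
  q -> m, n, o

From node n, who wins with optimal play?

A0 = {o}
A1: add {n} — n (Max) has n→o.
A2 = A1; e.g. m (Min) can still go to p. Fixed point.
n ∈ A1, so Max can force the target.

Max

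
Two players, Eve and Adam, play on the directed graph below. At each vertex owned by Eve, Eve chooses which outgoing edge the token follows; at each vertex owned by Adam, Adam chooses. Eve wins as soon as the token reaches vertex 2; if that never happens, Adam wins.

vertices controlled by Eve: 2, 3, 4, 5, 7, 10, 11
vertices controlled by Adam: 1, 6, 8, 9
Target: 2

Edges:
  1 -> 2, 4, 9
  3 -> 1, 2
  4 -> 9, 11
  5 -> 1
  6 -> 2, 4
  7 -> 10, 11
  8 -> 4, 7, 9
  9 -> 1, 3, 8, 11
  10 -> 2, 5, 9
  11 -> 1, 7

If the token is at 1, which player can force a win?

Adam

A0 = {2}
A1: add {3, 10} — 3 (Eve) has 3→2; 10 (Eve) has 10→2.
A2: add {7} — 7 (Eve) has 7→10.
A3: add {11} — 11 (Eve) has 11→7.
A4: add {4} — 4 (Eve) has 4→11.
A5: add {6} — 6 (Adam): all of {2, 4} already in.
A6 = A5; e.g. 1 (Adam) can still go to 9. Fixed point.
1 never enters the attractor, so Adam can avoid the target forever.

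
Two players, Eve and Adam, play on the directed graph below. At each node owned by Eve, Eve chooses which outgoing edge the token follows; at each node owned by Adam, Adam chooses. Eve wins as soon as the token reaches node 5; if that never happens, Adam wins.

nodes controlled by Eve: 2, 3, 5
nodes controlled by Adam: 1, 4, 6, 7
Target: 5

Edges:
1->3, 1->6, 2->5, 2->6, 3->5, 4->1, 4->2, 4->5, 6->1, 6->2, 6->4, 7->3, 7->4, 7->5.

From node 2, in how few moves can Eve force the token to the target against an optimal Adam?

A0 = {5}
A1: add {2, 3} — 2 (Eve) has 2→5; 3 (Eve) has 3→5.
A2 = A1; e.g. 1 (Adam) can still go to 6. Fixed point.
2 enters the attractor at level 1, so Eve can force the target in 1 move from there.

1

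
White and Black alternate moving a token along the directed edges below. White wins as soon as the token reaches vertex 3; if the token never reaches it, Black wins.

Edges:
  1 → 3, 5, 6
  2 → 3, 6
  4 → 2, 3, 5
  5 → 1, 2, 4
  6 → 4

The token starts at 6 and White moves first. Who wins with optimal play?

Track states (vertex, player-to-move).
A0 = {(3,White), (3,Black)}
A1: add {(1,White), (2,White), (4,White)}.
A2: add {(5,Black), (6,Black)}.
A3 = A2; e.g. (1,Black) stays out. (6,White) never enters ⇒ Black avoids the target.

Black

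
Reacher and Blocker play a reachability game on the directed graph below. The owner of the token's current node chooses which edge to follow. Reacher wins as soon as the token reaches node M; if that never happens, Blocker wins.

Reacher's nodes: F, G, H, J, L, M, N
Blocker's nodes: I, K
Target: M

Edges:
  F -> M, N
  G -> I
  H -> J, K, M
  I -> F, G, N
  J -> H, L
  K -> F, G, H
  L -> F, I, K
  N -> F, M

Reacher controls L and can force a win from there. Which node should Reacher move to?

A0 = {M}
A1: add {F, H, N} — F (Reacher) has F→M; H (Reacher) has H→M; N (Reacher) has N→M.
A2: add {J, L} — J (Reacher) has J→H; L (Reacher) has L→F.
A3 = A2; e.g. G (Reacher) has no edge into A2. Fixed point.
From L, successor F is in the attractor (rank 1); the other successors I, K are not.

F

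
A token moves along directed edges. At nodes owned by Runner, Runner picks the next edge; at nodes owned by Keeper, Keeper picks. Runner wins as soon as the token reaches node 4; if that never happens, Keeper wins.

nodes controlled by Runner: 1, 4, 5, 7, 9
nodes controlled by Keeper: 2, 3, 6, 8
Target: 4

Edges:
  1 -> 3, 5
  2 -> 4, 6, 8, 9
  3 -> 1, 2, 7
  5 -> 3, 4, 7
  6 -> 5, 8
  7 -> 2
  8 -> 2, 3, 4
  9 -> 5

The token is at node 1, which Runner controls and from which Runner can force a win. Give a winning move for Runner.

A0 = {4}
A1: add {5} — 5 (Runner) has 5→4.
A2: add {1, 9} — 1 (Runner) has 1→5; 9 (Runner) has 9→5.
A3 = A2; e.g. 2 (Keeper) can still go to 6. Fixed point.
From 1, successor 5 is in the attractor (rank 1); the other successor 3 is not.

5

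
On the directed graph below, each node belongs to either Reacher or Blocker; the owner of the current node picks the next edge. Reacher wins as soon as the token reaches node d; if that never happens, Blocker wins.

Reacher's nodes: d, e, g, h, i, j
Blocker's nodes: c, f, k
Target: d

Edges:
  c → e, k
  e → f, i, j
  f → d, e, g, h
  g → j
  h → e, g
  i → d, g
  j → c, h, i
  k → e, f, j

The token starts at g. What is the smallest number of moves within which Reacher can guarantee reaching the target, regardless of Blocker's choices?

A0 = {d}
A1: add {i} — i (Reacher) has i→d.
A2: add {e, j} — e (Reacher) has e→i; j (Reacher) has j→i.
A3: add {g, h} — g (Reacher) has g→j; h (Reacher) has h→e.
g enters the attractor at level 3, so Reacher can force the target in 3 moves from there.

3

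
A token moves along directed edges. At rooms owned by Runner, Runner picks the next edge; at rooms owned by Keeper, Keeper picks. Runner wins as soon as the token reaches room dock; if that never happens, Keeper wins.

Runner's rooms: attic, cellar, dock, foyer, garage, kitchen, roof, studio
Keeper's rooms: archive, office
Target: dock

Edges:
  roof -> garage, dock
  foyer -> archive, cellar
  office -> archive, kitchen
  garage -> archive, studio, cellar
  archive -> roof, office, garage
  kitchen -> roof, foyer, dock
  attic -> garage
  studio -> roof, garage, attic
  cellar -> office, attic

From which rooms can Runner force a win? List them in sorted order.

attic, cellar, dock, foyer, garage, kitchen, roof, studio

A0 = {dock}
A1: add {kitchen, roof} — roof (Runner) has roof→dock; kitchen (Runner) has kitchen→dock.
A2: add {studio} — studio (Runner) has studio→roof.
A3: add {garage} — garage (Runner) has garage→studio.
A4: add {attic} — attic (Runner) has attic→garage.
A5: add {cellar} — cellar (Runner) has cellar→attic.
A6: add {foyer} — foyer (Runner) has foyer→cellar.
A7 = A6; e.g. office (Keeper) can still go to archive. Fixed point.
Runner's winning region = {attic, cellar, dock, foyer, garage, kitchen, roof, studio}.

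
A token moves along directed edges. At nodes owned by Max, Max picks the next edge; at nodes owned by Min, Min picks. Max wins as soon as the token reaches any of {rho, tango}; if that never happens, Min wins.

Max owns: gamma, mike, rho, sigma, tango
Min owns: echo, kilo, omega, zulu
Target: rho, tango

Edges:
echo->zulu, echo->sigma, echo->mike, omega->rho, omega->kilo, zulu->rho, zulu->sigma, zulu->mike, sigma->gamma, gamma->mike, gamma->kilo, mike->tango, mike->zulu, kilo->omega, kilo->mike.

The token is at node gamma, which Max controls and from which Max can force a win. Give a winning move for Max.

mike

A0 = {rho, tango}
A1: add {mike} — mike (Max) has mike→tango.
A2: add {gamma} — gamma (Max) has gamma→mike.
A3: add {sigma} — sigma (Max) has sigma→gamma.
A4: add {zulu} — zulu (Min): all of {rho, sigma, mike} already in.
A5: add {echo} — echo (Min): all of {zulu, sigma, mike} already in.
A6 = A5; e.g. omega (Min) can still go to kilo. Fixed point.
From gamma, successor mike is in the attractor (rank 1); the other successor kilo is not.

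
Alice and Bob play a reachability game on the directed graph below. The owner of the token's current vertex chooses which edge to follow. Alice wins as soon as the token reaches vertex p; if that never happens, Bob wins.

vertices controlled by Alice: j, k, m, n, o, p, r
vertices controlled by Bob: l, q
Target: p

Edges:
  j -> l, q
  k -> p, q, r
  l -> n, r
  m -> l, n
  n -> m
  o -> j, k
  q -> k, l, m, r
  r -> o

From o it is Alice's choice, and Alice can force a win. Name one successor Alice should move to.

k

A0 = {p}
A1: add {k} — k (Alice) has k→p.
A2: add {o} — o (Alice) has o→k.
A3: add {r} — r (Alice) has r→o.
A4 = A3; e.g. j (Alice) has no edge into A3. Fixed point.
From o, successor k is in the attractor (rank 1); the other successor j is not.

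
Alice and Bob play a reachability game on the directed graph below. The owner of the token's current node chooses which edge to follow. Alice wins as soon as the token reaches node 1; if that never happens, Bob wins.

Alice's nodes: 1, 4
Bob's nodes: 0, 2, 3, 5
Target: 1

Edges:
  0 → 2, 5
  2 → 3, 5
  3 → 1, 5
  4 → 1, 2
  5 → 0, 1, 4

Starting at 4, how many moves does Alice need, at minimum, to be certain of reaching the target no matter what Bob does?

A0 = {1}
A1: add {4} — 4 (Alice) has 4→1.
A2 = A1; e.g. 0 (Bob) can still go to 2. Fixed point.
4 enters the attractor at level 1, so Alice can force the target in 1 move from there.

1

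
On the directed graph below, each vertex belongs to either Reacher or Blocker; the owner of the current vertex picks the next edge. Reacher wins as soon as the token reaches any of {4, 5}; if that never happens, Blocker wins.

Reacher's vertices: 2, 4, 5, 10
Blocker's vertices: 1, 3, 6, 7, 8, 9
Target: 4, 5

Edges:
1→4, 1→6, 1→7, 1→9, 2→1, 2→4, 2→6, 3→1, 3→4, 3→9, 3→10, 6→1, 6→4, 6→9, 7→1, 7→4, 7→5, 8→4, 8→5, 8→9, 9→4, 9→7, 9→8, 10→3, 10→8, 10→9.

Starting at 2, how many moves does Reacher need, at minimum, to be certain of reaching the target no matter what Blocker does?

A0 = {4, 5}
A1: add {2} — 2 (Reacher) has 2→4.
A2 = A1; e.g. 1 (Blocker) can still go to 6. Fixed point.
2 enters the attractor at level 1, so Reacher can force the target in 1 move from there.

1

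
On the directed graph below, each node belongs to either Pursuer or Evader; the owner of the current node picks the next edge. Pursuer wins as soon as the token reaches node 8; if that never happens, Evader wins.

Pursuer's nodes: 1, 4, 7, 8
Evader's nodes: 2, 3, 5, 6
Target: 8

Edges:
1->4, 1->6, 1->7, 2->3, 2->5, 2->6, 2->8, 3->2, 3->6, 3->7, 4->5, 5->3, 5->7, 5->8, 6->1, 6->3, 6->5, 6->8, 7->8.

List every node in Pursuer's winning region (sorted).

1, 7, 8

A0 = {8}
A1: add {7} — 7 (Pursuer) has 7→8.
A2: add {1} — 1 (Pursuer) has 1→7.
A3 = A2; e.g. 2 (Evader) can still go to 3. Fixed point.
Pursuer's winning region = {1, 7, 8}.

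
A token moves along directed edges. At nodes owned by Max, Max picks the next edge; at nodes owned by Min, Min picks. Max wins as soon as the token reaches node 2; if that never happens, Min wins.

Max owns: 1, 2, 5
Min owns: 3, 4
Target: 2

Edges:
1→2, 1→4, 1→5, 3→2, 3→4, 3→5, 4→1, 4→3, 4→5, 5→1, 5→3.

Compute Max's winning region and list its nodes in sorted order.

1, 2, 5

A0 = {2}
A1: add {1} — 1 (Max) has 1→2.
A2: add {5} — 5 (Max) has 5→1.
A3 = A2; e.g. 3 (Min) can still go to 4. Fixed point.
Max's winning region = {1, 2, 5}.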